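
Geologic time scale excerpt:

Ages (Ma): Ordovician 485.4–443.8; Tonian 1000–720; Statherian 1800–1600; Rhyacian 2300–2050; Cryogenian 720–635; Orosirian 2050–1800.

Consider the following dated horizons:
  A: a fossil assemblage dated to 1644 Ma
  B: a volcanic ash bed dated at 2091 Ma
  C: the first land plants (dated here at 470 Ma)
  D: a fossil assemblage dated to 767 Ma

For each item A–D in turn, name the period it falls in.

A — Statherian; B — Rhyacian; C — Ordovician; D — Tonian

Match each age against the start–end ranges in the excerpt: A = 1644 Ma → Statherian (1800–1600); B = 2091 Ma → Rhyacian (2300–2050); C = 470 Ma → Ordovician (485.4–443.8); D = 767 Ma → Tonian (1000–720).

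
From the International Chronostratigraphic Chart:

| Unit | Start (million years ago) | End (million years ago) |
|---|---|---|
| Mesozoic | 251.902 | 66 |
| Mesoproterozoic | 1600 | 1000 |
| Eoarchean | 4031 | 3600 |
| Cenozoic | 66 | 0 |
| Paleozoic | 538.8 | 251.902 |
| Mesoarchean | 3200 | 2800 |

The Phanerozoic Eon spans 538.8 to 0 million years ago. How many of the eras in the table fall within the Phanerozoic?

3

Eras inside 538.8–0 Ma: Paleozoic, Mesozoic, Cenozoic — 3 in total.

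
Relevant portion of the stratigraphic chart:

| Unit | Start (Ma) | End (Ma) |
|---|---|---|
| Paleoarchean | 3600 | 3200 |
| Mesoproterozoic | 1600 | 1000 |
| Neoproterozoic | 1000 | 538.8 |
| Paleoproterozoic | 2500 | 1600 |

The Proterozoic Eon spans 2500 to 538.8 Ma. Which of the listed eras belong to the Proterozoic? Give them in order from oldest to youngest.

Paleoproterozoic, Mesoproterozoic, Neoproterozoic

Eras with both bounds inside 2500–538.8 Ma: Paleoproterozoic (2500–1600), Mesoproterozoic (1600–1000), Neoproterozoic (1000–538.8).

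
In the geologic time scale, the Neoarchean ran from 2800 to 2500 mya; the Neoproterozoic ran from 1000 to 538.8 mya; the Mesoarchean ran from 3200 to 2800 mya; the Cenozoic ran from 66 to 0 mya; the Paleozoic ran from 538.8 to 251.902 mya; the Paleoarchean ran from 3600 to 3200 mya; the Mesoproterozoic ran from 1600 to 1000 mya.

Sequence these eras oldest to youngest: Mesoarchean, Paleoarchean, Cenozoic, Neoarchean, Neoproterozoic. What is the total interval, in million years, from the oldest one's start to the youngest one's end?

Start ages (Ma): Paleoarchean 3600, Mesoarchean 3200, Neoarchean 2800, Neoproterozoic 1000, Cenozoic 66.
Ordered oldest to youngest: Paleoarchean, Mesoarchean, Neoarchean, Neoproterozoic, Cenozoic.
Span = 3600 − 0 = 3600 Myr.

Paleoarchean, Mesoarchean, Neoarchean, Neoproterozoic, Cenozoic; total span 3600 Myr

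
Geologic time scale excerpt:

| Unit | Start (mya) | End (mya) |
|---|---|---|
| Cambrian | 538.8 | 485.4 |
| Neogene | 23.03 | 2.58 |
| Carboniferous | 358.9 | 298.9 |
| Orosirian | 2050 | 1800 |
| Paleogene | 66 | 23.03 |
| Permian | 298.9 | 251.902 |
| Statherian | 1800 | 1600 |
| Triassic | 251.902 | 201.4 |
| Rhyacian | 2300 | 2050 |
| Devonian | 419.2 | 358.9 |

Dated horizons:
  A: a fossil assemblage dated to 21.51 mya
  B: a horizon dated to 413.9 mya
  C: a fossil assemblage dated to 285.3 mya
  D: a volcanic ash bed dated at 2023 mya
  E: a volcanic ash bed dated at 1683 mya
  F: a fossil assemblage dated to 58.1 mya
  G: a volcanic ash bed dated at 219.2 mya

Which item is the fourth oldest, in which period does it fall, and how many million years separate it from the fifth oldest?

C, in the Permian; 66.1 million years to G

Sorted oldest-first by Ma: D (2023), E (1683), B (413.9), C (285.3), G (219.2), F (58.1), A (21.51).
The fourth oldest is C at 285.3 Ma, which lies in 298.9–251.902 Ma: the Permian.
The fifth oldest is G at 219.2 Ma; separation = |285.3 − 219.2| = 66.1 Myr.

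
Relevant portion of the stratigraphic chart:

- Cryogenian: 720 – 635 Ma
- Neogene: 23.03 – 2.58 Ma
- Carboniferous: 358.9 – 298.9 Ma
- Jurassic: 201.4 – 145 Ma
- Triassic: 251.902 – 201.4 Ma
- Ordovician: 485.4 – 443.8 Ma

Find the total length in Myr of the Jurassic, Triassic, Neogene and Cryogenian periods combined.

212.352 million years

Duration is start − end for each: (201.4 − 145) + (251.902 − 201.4) + (23.03 − 2.58) + (720 − 635).
That is 56.4 + 50.502 + 20.45 + 85, which totals 212.352 million years.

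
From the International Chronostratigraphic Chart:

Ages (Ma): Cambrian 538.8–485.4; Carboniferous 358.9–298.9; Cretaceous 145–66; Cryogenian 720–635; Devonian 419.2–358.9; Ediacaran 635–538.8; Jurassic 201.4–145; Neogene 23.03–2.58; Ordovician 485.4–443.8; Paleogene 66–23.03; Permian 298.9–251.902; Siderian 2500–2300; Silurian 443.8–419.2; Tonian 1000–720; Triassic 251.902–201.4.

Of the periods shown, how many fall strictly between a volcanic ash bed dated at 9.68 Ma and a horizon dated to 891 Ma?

891 Ma sits inside the Tonian (1000–720) and 9.68 Ma inside the Neogene (23.03–2.58); neither of those is wholly between the two dates.
The listed periods lying completely between them are Cryogenian, Ediacaran, Cambrian, Ordovician, Silurian, Devonian, Carboniferous, Permian, Triassic, Jurassic, Cretaceous, Paleogene — 12 in all.

12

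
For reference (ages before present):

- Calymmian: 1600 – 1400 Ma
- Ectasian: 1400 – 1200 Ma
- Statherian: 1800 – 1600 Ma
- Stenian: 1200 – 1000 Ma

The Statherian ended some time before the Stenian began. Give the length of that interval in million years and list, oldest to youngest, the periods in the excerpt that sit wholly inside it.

400 million years; Calymmian, Ectasian

The Statherian closes at 1600 Ma and the Stenian opens at 1200 Ma, so the interval is 1600 − 1200 = 400 Myr.
A period fits inside if it starts at or after 1600 Ma and ends at or before 1200 Ma; oldest first that gives Calymmian, Ectasian.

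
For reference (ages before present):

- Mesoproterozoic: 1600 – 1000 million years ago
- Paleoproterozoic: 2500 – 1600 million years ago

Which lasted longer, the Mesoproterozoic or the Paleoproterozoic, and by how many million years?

Paleoproterozoic, by 300 million years

Mesoproterozoic: 1600 − 1000 = 600 Myr.
Paleoproterozoic: 2500 − 1600 = 900 Myr.
Difference: 900 − 600 = 300 Myr, so the Paleoproterozoic was longer.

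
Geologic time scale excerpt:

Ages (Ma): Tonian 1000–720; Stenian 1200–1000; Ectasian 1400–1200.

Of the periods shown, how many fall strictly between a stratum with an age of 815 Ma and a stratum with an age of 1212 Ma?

The older date is 1212 Ma and the younger is 815 Ma.
Periods with start < 1212 and end > 815 Ma: Stenian (1200–1000).
That is 1 complete period.

1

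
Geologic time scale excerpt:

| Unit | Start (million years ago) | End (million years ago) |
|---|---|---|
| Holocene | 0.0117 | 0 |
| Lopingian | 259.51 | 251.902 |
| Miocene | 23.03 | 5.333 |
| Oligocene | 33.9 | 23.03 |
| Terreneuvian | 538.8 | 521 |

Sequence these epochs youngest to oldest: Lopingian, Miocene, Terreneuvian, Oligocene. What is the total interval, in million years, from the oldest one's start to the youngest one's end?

Miocene → Oligocene → Lopingian → Terreneuvian; total span 533.467 Myr

Start ages (Ma): Terreneuvian 538.8, Lopingian 259.51, Oligocene 33.9, Miocene 23.03.
Ordered youngest to oldest: Miocene, Oligocene, Lopingian, Terreneuvian.
Span = 538.8 − 5.333 = 533.467 Myr.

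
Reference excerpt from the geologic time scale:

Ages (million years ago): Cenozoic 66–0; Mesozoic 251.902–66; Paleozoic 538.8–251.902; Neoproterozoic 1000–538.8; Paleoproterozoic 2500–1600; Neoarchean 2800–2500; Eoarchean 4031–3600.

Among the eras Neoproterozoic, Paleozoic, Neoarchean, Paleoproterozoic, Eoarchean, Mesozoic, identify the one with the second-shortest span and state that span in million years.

Start − end for each: Neoproterozoic 1000 − 538.8 = 461.2; Paleozoic 538.8 − 251.902 = 286.898; Neoarchean 2800 − 2500 = 300; Paleoproterozoic 2500 − 1600 = 900; Eoarchean 4031 − 3600 = 431; Mesozoic 251.902 − 66 = 185.902.
Ranking these from shortest: Mesozoic < Paleozoic < Neoarchean < Eoarchean < Neoproterozoic < Paleoproterozoic.
Position 2 in that ranking is Paleozoic, which lasted 286.898 Myr.

Paleozoic, 286.898 million years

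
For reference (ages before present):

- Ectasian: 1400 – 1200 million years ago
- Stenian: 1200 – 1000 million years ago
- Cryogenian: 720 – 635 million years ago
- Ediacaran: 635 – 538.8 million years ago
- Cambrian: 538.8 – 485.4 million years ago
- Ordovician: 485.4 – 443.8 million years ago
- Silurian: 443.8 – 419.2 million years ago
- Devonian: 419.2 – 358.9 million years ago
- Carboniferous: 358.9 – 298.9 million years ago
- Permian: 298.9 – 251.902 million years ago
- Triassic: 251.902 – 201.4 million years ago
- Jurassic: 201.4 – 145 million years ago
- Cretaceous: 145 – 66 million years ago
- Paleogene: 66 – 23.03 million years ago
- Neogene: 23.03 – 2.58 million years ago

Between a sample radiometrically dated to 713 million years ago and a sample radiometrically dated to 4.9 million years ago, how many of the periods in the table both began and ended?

The older date is 713 Ma and the younger is 4.9 Ma.
Periods with start < 713 and end > 4.9 Ma: Ediacaran (635–538.8), Cambrian (538.8–485.4), Ordovician (485.4–443.8), Silurian (443.8–419.2), Devonian (419.2–358.9), Carboniferous (358.9–298.9), Permian (298.9–251.902), Triassic (251.902–201.4), Jurassic (201.4–145), Cretaceous (145–66), Paleogene (66–23.03).
That is 11 complete periods.

11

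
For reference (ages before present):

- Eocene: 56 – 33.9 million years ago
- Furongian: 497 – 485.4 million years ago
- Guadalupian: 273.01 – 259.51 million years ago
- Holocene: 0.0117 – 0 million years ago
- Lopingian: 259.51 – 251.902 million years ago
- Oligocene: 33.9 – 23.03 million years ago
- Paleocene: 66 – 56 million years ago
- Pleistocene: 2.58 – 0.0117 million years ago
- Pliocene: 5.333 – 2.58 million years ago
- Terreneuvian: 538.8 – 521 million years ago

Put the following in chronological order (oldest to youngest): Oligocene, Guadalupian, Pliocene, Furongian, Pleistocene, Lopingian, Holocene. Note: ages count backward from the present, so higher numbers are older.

Furongian, Guadalupian, Lopingian, Oligocene, Pliocene, Pleistocene, Holocene

Sorting by start age (descending Ma, since larger Ma = older): Furongian start 497, Guadalupian start 273.01, Lopingian start 259.51, Oligocene start 33.9, Pliocene start 5.333, Pleistocene start 2.58, Holocene start 0.0117.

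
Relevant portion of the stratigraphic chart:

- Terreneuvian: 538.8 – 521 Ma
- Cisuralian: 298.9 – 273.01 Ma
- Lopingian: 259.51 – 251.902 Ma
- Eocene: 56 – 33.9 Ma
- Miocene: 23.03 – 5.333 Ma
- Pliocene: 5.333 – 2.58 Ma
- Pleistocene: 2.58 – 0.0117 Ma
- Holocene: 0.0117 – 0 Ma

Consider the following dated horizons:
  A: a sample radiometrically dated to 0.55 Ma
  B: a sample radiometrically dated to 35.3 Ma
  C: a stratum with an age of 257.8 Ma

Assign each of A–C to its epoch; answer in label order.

A: 0.55 Ma lies in 2.58–0.0117 Ma, so Pleistocene.
B: 35.3 Ma lies in 56–33.9 Ma, so Eocene.
C: 257.8 Ma lies in 259.51–251.902 Ma, so Lopingian.

A — Pleistocene; B — Eocene; C — Lopingian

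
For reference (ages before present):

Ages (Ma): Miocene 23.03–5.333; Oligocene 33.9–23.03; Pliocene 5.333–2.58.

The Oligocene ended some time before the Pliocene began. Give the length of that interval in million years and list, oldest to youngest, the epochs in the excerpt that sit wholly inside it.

The Oligocene closes at 23.03 Ma and the Pliocene opens at 5.333 Ma, so the interval is 23.03 − 5.333 = 17.697 Myr.
An epoch fits inside if it starts at or after 23.03 Ma and ends at or before 5.333 Ma; oldest first that gives Miocene.

17.697 million years; Miocene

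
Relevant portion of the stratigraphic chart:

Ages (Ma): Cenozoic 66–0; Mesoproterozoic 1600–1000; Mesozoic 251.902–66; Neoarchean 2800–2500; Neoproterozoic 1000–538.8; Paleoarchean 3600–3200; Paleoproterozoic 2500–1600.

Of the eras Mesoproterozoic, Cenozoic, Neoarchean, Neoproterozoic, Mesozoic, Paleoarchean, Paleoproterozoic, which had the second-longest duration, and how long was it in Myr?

Durations: Mesoproterozoic 600; Cenozoic 66; Neoarchean 300; Neoproterozoic 461.2; Mesozoic 185.902; Paleoarchean 400; Paleoproterozoic 900 Myr.
Sorted longest-first: Paleoproterozoic (900), Mesoproterozoic (600), Neoproterozoic (461.2), Paleoarchean (400), Neoarchean (300), Mesozoic (185.902), Cenozoic (66).
The second longest is Mesoproterozoic at 600 Myr.

Mesoproterozoic, 600 million years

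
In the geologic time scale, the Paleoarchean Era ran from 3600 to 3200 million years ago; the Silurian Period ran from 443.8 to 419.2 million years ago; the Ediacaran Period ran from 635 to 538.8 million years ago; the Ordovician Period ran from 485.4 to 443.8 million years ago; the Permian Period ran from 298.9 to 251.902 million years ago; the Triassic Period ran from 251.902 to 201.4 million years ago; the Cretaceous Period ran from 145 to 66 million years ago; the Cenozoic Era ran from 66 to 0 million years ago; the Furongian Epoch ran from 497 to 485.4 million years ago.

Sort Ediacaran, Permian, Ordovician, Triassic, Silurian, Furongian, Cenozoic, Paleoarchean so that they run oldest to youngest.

Paleoarchean, Ediacaran, Furongian, Ordovician, Silurian, Permian, Triassic, Cenozoic

Read off each span (Ma): Ediacaran 635–538.8; Permian 298.9–251.902; Ordovician 485.4–443.8; Triassic 251.902–201.4; Silurian 443.8–419.2; Furongian 497–485.4; Cenozoic 66–0; Paleoarchean 3600–3200.
Larger Ma is older, so oldest→youngest is Paleoarchean, Ediacaran, Furongian, Ordovician, Silurian, Permian, Triassic, Cenozoic.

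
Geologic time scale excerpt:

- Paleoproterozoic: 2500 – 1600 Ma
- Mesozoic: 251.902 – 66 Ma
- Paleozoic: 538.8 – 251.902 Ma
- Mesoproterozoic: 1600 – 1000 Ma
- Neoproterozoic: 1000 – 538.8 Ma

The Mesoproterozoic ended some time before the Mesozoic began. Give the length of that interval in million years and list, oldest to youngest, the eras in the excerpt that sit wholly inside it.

The Mesoproterozoic closes at 1000 Ma and the Mesozoic opens at 251.902 Ma, so the interval is 1000 − 251.902 = 748.098 Myr.
An era fits inside if it starts at or after 1000 Ma and ends at or before 251.902 Ma; oldest first that gives Neoproterozoic, Paleozoic.

748.098 million years; Neoproterozoic, Paleozoic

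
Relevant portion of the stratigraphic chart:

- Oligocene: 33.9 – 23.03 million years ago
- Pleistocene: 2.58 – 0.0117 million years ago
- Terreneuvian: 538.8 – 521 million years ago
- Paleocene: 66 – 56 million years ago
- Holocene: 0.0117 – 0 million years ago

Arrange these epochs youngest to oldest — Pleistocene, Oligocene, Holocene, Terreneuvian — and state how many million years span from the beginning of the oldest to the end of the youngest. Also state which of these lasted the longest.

Holocene, Pleistocene, Oligocene, Terreneuvian; total span 538.8 Myr; longest is Terreneuvian

From the excerpt: Pleistocene 2.58–0.0117; Oligocene 33.9–23.03; Holocene 0.0117–0; Terreneuvian 538.8–521 (Ma).
Larger Ma is earlier, so the oldest is Terreneuvian and the youngest is Holocene; youngest to oldest: Holocene, Pleistocene, Oligocene, Terreneuvian.
Oldest start 538.8 minus youngest end 0 gives 538.8 Myr overall.
Individual lengths (start − end): Pleistocene 2.5683; Holocene 0.0117; Oligocene 10.87; Terreneuvian 17.8. The largest is Terreneuvian at 17.8 Myr.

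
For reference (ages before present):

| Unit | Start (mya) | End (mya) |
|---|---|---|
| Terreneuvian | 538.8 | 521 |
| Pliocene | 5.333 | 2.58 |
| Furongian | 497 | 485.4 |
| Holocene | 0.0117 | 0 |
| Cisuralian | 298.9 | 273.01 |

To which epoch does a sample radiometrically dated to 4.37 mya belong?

4.37 Ma lies between 5.333 and 2.58 Ma, so it falls in the Pliocene.

Pliocene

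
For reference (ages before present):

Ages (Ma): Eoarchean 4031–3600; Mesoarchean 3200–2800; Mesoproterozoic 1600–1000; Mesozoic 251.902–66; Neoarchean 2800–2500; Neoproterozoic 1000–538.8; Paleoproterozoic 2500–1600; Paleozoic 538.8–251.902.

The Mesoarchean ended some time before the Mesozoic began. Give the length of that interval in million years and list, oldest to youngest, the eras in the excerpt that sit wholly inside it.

End of Mesoarchean = 2800 Ma; start of Mesozoic = 251.902 Ma.
Gap = 2800 − 251.902 = 2548.098 Myr.
Eras wholly inside 2800–251.902 Ma: Neoarchean (2800–2500), Paleoproterozoic (2500–1600), Mesoproterozoic (1600–1000), Neoproterozoic (1000–538.8), Paleozoic (538.8–251.902).

2548.098 million years; Neoarchean, Paleoproterozoic, Mesoproterozoic, Neoproterozoic, Paleozoic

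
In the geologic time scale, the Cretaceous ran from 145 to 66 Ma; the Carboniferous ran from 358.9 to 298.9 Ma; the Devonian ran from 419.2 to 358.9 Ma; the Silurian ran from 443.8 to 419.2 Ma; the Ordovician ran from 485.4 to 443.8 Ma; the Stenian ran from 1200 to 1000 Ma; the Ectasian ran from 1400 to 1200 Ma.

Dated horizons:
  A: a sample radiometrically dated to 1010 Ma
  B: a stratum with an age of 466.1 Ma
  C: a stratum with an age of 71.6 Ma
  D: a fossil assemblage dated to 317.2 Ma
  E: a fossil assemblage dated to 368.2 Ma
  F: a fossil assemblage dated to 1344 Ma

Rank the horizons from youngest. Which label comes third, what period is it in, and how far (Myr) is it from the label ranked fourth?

E, in the Devonian; 97.9 million years to B

Sorted youngest-first by Ma: C (71.6), D (317.2), E (368.2), B (466.1), A (1010), F (1344).
The third youngest is E at 368.2 Ma, which lies in 419.2–358.9 Ma: the Devonian.
The fourth youngest is B at 466.1 Ma; separation = |368.2 − 466.1| = 97.9 Myr.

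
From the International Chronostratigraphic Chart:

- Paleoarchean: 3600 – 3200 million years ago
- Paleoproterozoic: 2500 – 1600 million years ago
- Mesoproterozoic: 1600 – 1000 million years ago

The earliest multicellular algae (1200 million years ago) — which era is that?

Mesoproterozoic

1200 Ma lies between 1600 and 1000 Ma, so it falls in the Mesoproterozoic.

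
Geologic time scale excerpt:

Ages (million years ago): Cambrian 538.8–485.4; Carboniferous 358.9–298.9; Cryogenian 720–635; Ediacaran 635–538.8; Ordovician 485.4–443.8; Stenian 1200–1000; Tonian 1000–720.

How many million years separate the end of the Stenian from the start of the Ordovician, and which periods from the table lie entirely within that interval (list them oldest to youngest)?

End of Stenian = 1000 Ma; start of Ordovician = 485.4 Ma.
Gap = 1000 − 485.4 = 514.6 Myr.
Periods wholly inside 1000–485.4 Ma: Tonian (1000–720), Cryogenian (720–635), Ediacaran (635–538.8), Cambrian (538.8–485.4).

514.6 million years; Tonian, Cryogenian, Ediacaran, Cambrian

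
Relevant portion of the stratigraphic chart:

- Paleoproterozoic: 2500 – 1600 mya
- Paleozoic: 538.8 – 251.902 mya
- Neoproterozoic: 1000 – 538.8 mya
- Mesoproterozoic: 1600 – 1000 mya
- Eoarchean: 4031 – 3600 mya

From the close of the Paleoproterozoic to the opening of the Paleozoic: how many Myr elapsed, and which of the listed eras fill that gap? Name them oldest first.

End of Paleoproterozoic = 1600 Ma; start of Paleozoic = 538.8 Ma.
Gap = 1600 − 538.8 = 1061.2 Myr.
Eras wholly inside 1600–538.8 Ma: Mesoproterozoic (1600–1000), Neoproterozoic (1000–538.8).

1061.2 million years; Mesoproterozoic, Neoproterozoic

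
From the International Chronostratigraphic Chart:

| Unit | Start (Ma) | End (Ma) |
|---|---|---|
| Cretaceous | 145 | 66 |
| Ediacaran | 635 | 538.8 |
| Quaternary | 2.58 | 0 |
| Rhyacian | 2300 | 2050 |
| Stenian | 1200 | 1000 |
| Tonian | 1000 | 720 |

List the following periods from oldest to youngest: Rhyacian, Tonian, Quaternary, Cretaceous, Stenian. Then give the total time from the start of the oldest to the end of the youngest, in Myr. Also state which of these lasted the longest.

From the excerpt: Rhyacian 2300–2050; Tonian 1000–720; Quaternary 2.58–0; Cretaceous 145–66; Stenian 1200–1000 (Ma).
Larger Ma is earlier, so the oldest is Rhyacian and the youngest is Quaternary; oldest to youngest: Rhyacian, Stenian, Tonian, Cretaceous, Quaternary.
Oldest start 2300 minus youngest end 0 gives 2300 Myr overall.
Individual lengths (start − end): Rhyacian 250; Tonian 280; Stenian 200; Cretaceous 79; Quaternary 2.58. The largest is Tonian at 280 Myr.

Rhyacian → Stenian → Tonian → Cretaceous → Quaternary; total span 2300 Myr; longest is Tonian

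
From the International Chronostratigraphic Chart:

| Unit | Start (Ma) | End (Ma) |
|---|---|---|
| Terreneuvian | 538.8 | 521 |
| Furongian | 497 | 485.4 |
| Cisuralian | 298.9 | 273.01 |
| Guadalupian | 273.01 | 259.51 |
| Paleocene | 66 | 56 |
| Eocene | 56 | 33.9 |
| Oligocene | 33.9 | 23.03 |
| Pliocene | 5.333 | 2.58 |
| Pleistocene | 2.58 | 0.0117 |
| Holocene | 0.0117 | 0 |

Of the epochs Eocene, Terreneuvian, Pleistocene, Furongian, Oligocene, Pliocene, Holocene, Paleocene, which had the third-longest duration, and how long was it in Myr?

Start − end for each: Eocene 56 − 33.9 = 22.1; Terreneuvian 538.8 − 521 = 17.8; Pleistocene 2.58 − 0.0117 = 2.5683; Furongian 497 − 485.4 = 11.6; Oligocene 33.9 − 23.03 = 10.87; Pliocene 5.333 − 2.58 = 2.753; Holocene 0.0117 − 0 = 0.0117; Paleocene 66 − 56 = 10.
Ranking these from longest: Eocene > Terreneuvian > Furongian > Oligocene > Paleocene > Pliocene > Pleistocene > Holocene.
Position 3 in that ranking is Furongian, which lasted 11.6 Myr.

Furongian, 11.6 million years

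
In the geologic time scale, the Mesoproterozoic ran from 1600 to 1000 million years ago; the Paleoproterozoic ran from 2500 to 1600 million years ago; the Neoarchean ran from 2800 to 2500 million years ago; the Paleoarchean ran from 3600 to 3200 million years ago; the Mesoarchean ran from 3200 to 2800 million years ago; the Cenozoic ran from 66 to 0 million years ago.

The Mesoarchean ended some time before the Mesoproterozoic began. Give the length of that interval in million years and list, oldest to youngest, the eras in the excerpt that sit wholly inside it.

End of Mesoarchean = 2800 Ma; start of Mesoproterozoic = 1600 Ma.
Gap = 2800 − 1600 = 1200 Myr.
Eras wholly inside 2800–1600 Ma: Neoarchean (2800–2500), Paleoproterozoic (2500–1600).

1200 million years; Neoarchean, Paleoproterozoic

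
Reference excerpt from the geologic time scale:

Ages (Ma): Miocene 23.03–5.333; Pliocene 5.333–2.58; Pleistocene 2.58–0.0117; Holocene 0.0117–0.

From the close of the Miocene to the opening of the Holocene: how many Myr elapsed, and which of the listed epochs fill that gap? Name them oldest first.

The Miocene closes at 5.333 Ma and the Holocene opens at 0.0117 Ma, so the interval is 5.333 − 0.0117 = 5.3213 Myr.
An epoch fits inside if it starts at or after 5.333 Ma and ends at or before 0.0117 Ma; oldest first that gives Pliocene, Pleistocene.

5.3213 million years; Pliocene, Pleistocene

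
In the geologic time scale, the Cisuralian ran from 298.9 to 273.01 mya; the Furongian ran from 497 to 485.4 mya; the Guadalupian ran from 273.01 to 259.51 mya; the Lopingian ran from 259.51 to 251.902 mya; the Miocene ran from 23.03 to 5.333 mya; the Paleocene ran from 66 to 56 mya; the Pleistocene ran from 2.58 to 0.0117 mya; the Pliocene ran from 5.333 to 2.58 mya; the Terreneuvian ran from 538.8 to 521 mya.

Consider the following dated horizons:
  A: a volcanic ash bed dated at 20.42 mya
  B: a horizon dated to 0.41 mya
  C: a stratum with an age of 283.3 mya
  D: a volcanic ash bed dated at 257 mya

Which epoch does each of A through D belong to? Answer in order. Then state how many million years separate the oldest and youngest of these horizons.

A — Miocene; B — Pleistocene; C — Cisuralian; D — Lopingian; span 282.89 million years

Match each age against the start–end ranges in the excerpt: A = 20.42 Ma → Miocene (23.03–5.333); B = 0.41 Ma → Pleistocene (2.58–0.0117); C = 283.3 Ma → Cisuralian (298.9–273.01); D = 257 Ma → Lopingian (259.51–251.902).
The largest age is 283.3 Ma and the smallest is 0.41 Ma; their difference is 282.89 Myr.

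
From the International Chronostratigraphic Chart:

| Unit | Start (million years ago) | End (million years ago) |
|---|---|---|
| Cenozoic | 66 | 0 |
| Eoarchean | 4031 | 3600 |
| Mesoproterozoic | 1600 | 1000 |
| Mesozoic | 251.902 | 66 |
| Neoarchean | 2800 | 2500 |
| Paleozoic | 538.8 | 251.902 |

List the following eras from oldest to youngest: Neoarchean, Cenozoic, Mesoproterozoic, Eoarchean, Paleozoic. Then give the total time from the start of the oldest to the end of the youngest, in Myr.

Eoarchean, Neoarchean, Mesoproterozoic, Paleozoic, Cenozoic; total span 4031 Myr

Start ages (Ma): Eoarchean 4031, Neoarchean 2800, Mesoproterozoic 1600, Paleozoic 538.8, Cenozoic 66.
Ordered oldest to youngest: Eoarchean, Neoarchean, Mesoproterozoic, Paleozoic, Cenozoic.
Span = 4031 − 0 = 4031 Myr.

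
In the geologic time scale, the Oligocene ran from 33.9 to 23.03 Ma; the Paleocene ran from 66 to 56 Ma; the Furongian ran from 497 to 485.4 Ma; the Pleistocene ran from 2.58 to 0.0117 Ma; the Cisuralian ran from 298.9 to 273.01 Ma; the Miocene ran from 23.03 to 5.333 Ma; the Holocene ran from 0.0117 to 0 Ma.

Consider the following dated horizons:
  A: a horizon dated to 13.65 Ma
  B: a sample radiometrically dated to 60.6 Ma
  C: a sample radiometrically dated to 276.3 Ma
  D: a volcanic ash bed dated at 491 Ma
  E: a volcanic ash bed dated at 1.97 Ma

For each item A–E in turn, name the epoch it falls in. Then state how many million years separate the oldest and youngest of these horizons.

A: 13.65 Ma lies in 23.03–5.333 Ma, so Miocene.
B: 60.6 Ma lies in 66–56 Ma, so Paleocene.
C: 276.3 Ma lies in 298.9–273.01 Ma, so Cisuralian.
D: 491 Ma lies in 497–485.4 Ma, so Furongian.
E: 1.97 Ma lies in 2.58–0.0117 Ma, so Pleistocene.
Oldest = 491 Ma, youngest = 1.97 Ma → span 489.03 Myr.

A — Miocene; B — Paleocene; C — Cisuralian; D — Furongian; E — Pleistocene; span 489.03 million years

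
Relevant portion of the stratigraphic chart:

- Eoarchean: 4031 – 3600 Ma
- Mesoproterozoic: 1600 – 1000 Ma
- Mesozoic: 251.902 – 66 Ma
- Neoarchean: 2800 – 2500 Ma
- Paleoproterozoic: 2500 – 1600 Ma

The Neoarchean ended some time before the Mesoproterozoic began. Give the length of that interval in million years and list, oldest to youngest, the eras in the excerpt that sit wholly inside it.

The Neoarchean closes at 2500 Ma and the Mesoproterozoic opens at 1600 Ma, so the interval is 2500 − 1600 = 900 Myr.
An era fits inside if it starts at or after 2500 Ma and ends at or before 1600 Ma; oldest first that gives Paleoproterozoic.

900 million years; Paleoproterozoic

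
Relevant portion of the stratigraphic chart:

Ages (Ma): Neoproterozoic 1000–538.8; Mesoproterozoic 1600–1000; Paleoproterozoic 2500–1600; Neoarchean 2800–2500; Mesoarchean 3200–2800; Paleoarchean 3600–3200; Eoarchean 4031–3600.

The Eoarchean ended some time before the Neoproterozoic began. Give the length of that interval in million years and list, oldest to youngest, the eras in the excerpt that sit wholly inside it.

2600 million years; Paleoarchean, Mesoarchean, Neoarchean, Paleoproterozoic, Mesoproterozoic

End of Eoarchean = 3600 Ma; start of Neoproterozoic = 1000 Ma.
Gap = 3600 − 1000 = 2600 Myr.
Eras wholly inside 3600–1000 Ma: Paleoarchean (3600–3200), Mesoarchean (3200–2800), Neoarchean (2800–2500), Paleoproterozoic (2500–1600), Mesoproterozoic (1600–1000).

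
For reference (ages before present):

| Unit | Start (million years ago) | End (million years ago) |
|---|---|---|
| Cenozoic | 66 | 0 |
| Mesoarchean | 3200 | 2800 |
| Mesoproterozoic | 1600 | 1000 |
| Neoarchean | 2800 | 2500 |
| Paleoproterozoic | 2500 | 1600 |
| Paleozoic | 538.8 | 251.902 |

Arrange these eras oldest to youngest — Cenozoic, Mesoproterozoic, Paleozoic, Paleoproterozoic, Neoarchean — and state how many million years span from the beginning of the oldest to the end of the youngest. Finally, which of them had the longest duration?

Start ages (Ma): Neoarchean 2800, Paleoproterozoic 2500, Mesoproterozoic 1600, Paleozoic 538.8, Cenozoic 66.
Ordered oldest to youngest: Neoarchean, Paleoproterozoic, Mesoproterozoic, Paleozoic, Cenozoic.
Span = 2800 − 0 = 2800 Myr.
Durations: Neoarchean 300, Paleozoic 286.898, Paleoproterozoic 900, Cenozoic 66, Mesoproterozoic 600 → longest is Paleoproterozoic (900 Myr).

Neoarchean, Paleoproterozoic, Mesoproterozoic, Paleozoic, Cenozoic; total span 2800 Myr; longest is Paleoproterozoic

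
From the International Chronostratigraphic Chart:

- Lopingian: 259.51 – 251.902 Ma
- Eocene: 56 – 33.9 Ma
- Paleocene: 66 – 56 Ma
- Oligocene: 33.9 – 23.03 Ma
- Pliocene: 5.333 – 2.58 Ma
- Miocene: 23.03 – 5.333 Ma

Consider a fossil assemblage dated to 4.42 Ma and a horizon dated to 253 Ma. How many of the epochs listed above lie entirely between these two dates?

4

The older date is 253 Ma and the younger is 4.42 Ma.
Epochs with start < 253 and end > 4.42 Ma: Paleocene (66–56), Eocene (56–33.9), Oligocene (33.9–23.03), Miocene (23.03–5.333).
That is 4 complete epochs.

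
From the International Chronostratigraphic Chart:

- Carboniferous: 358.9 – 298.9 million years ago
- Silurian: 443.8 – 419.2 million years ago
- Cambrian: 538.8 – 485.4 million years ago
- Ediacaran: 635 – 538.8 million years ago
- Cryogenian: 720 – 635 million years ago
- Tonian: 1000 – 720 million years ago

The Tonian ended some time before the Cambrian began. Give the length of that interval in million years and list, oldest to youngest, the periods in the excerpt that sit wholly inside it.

181.2 million years; Cryogenian, Ediacaran

End of Tonian = 720 Ma; start of Cambrian = 538.8 Ma.
Gap = 720 − 538.8 = 181.2 Myr.
Periods wholly inside 720–538.8 Ma: Cryogenian (720–635), Ediacaran (635–538.8).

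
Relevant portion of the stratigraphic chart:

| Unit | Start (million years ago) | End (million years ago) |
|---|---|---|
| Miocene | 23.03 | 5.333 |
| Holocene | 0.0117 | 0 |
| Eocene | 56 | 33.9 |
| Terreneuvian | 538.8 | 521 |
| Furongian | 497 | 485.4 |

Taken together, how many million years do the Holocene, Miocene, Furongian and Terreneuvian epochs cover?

Duration is start − end for each: (0.0117 − 0) + (23.03 − 5.333) + (497 − 485.4) + (538.8 − 521).
That is 0.0117 + 17.697 + 11.6 + 17.8, which totals 47.1087 million years.

47.1087 million years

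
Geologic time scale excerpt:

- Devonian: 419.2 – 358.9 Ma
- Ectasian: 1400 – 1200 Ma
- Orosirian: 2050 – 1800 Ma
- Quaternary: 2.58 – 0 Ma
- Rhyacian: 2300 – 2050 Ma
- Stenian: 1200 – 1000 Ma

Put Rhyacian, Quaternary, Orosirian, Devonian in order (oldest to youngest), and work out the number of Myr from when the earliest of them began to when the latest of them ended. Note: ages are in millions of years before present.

Rhyacian → Orosirian → Devonian → Quaternary; total span 2300 Myr

From the excerpt: Rhyacian 2300–2050; Quaternary 2.58–0; Orosirian 2050–1800; Devonian 419.2–358.9 (Ma).
Larger Ma is earlier, so the oldest is Rhyacian and the youngest is Quaternary; oldest to youngest: Rhyacian, Orosirian, Devonian, Quaternary.
Oldest start 2300 minus youngest end 0 gives 2300 Myr overall.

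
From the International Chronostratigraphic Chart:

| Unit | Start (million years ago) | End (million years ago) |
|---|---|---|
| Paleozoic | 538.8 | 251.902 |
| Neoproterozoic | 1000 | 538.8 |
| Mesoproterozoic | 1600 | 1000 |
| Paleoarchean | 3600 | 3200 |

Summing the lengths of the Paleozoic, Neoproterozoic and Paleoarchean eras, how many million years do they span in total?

1148.098 million years

Duration is start − end for each: (538.8 − 251.902) + (1000 − 538.8) + (3600 − 3200).
That is 286.898 + 461.2 + 400, which totals 1148.098 million years.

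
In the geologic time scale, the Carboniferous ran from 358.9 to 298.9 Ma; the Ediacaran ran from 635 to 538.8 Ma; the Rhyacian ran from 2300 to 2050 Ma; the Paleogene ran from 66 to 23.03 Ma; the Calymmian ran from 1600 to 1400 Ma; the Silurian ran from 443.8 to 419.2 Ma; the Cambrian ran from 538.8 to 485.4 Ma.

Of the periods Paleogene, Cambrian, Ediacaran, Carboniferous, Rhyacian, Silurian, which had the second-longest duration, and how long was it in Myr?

Durations: Paleogene 42.97; Cambrian 53.4; Ediacaran 96.2; Carboniferous 60; Rhyacian 250; Silurian 24.6 Myr.
Sorted longest-first: Rhyacian (250), Ediacaran (96.2), Carboniferous (60), Cambrian (53.4), Paleogene (42.97), Silurian (24.6).
The second longest is Ediacaran at 96.2 Myr.

Ediacaran, 96.2 million years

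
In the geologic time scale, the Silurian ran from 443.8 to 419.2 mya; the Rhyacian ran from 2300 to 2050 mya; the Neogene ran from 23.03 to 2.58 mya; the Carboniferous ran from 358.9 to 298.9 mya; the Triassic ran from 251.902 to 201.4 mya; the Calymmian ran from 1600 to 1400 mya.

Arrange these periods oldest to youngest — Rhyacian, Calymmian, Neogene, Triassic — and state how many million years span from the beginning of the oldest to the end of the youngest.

Rhyacian → Calymmian → Triassic → Neogene; total span 2297.42 Myr

From the excerpt: Rhyacian 2300–2050; Calymmian 1600–1400; Neogene 23.03–2.58; Triassic 251.902–201.4 (Ma).
Larger Ma is earlier, so the oldest is Rhyacian and the youngest is Neogene; oldest to youngest: Rhyacian, Calymmian, Triassic, Neogene.
Oldest start 2300 minus youngest end 2.58 gives 2297.42 Myr overall.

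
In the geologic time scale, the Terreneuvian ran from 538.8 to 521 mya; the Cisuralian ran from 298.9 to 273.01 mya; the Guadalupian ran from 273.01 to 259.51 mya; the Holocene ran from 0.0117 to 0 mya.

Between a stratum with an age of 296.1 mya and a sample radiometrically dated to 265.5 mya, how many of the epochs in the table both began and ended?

0

Checking each listed span, none has both start < 296.1 Ma and end > 265.5 Ma — every epoch straddles one of the two dates or lies outside them — so the count is 0.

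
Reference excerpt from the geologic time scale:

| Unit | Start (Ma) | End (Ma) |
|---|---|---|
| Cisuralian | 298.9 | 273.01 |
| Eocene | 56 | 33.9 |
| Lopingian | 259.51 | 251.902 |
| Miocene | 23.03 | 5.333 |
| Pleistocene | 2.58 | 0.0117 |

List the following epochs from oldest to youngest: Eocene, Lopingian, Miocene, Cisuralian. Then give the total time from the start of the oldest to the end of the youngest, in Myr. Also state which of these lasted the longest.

Cisuralian → Lopingian → Eocene → Miocene; total span 293.567 Myr; longest is Cisuralian

Start ages (Ma): Cisuralian 298.9, Lopingian 259.51, Eocene 56, Miocene 23.03.
Ordered oldest to youngest: Cisuralian, Lopingian, Eocene, Miocene.
Span = 298.9 − 5.333 = 293.567 Myr.
Durations: Lopingian 7.608, Cisuralian 25.89, Miocene 17.697, Eocene 22.1 → longest is Cisuralian (25.89 Myr).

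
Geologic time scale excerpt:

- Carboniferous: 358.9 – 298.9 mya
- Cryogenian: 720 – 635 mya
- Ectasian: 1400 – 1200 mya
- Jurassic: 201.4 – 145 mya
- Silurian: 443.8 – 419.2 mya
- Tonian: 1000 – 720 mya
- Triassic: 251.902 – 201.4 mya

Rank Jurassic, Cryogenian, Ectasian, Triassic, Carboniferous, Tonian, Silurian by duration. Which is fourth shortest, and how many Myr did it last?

Durations: Jurassic 56.4; Cryogenian 85; Ectasian 200; Triassic 50.502; Carboniferous 60; Tonian 280; Silurian 24.6 Myr.
Sorted shortest-first: Silurian (24.6), Triassic (50.502), Jurassic (56.4), Carboniferous (60), Cryogenian (85), Ectasian (200), Tonian (280).
The fourth shortest is Carboniferous at 60 Myr.

Carboniferous, 60 million years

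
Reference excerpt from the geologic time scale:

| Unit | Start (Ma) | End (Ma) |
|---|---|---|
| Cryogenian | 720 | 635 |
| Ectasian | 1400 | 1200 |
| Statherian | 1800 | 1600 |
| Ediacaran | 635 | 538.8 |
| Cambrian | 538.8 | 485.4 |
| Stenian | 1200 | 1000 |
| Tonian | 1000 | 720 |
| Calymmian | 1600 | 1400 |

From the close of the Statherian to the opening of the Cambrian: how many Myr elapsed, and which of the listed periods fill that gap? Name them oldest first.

End of Statherian = 1600 Ma; start of Cambrian = 538.8 Ma.
Gap = 1600 − 538.8 = 1061.2 Myr.
Periods wholly inside 1600–538.8 Ma: Calymmian (1600–1400), Ectasian (1400–1200), Stenian (1200–1000), Tonian (1000–720), Cryogenian (720–635), Ediacaran (635–538.8).

1061.2 million years; Calymmian, Ectasian, Stenian, Tonian, Cryogenian, Ediacaran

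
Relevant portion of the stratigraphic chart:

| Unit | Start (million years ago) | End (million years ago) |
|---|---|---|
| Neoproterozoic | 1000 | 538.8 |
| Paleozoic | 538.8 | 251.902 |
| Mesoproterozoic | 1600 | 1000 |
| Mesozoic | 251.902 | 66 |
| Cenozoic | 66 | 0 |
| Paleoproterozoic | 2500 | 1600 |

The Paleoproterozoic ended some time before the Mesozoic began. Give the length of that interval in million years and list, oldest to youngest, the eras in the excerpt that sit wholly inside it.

End of Paleoproterozoic = 1600 Ma; start of Mesozoic = 251.902 Ma.
Gap = 1600 − 251.902 = 1348.098 Myr.
Eras wholly inside 1600–251.902 Ma: Mesoproterozoic (1600–1000), Neoproterozoic (1000–538.8), Paleozoic (538.8–251.902).

1348.098 million years; Mesoproterozoic, Neoproterozoic, Paleozoic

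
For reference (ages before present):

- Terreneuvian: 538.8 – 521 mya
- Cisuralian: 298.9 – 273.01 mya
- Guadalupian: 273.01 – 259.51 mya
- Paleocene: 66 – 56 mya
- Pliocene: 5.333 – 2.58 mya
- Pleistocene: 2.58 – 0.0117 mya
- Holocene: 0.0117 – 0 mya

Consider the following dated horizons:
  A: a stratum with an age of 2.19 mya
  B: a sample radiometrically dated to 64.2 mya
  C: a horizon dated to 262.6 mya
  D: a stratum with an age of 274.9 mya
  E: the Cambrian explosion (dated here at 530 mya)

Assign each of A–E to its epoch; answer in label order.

Match each age against the start–end ranges in the excerpt: A = 2.19 Ma → Pleistocene (2.58–0.0117); B = 64.2 Ma → Paleocene (66–56); C = 262.6 Ma → Guadalupian (273.01–259.51); D = 274.9 Ma → Cisuralian (298.9–273.01); E = 530 Ma → Terreneuvian (538.8–521).

A — Pleistocene; B — Paleocene; C — Guadalupian; D — Cisuralian; E — Terreneuvian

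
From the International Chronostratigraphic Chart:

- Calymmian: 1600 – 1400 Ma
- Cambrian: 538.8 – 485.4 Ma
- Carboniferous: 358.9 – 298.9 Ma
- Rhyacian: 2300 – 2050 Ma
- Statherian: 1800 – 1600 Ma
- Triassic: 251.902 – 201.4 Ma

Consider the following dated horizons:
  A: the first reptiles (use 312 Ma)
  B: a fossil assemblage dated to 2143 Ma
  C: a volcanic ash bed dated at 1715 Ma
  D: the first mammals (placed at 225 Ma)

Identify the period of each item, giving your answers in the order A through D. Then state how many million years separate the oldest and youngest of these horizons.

A: 312 Ma lies in 358.9–298.9 Ma, so Carboniferous.
B: 2143 Ma lies in 2300–2050 Ma, so Rhyacian.
C: 1715 Ma lies in 1800–1600 Ma, so Statherian.
D: 225 Ma lies in 251.902–201.4 Ma, so Triassic.
Oldest = 2143 Ma, youngest = 225 Ma → span 1918 Myr.

A — Carboniferous; B — Rhyacian; C — Statherian; D — Triassic; span 1918 million years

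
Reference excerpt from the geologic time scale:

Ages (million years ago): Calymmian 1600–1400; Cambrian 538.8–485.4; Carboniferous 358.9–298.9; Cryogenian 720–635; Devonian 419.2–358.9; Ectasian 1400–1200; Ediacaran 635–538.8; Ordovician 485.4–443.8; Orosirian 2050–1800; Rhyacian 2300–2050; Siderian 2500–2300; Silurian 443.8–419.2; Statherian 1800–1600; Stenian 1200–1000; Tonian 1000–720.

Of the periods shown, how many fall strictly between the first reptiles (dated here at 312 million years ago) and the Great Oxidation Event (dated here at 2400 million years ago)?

13

2400 Ma sits inside the Siderian (2500–2300) and 312 Ma inside the Carboniferous (358.9–298.9); neither of those is wholly between the two dates.
The listed periods lying completely between them are Rhyacian, Orosirian, Statherian, Calymmian, Ectasian, Stenian, Tonian, Cryogenian, Ediacaran, Cambrian, Ordovician, Silurian, Devonian — 13 in all.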